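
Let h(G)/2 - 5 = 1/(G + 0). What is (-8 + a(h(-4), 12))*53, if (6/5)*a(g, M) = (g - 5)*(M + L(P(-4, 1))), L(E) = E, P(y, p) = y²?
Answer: 5141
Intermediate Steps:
h(G) = 10 + 2/G (h(G) = 10 + 2/(G + 0) = 10 + 2/G)
a(g, M) = 5*(-5 + g)*(16 + M)/6 (a(g, M) = 5*((g - 5)*(M + (-4)²))/6 = 5*((-5 + g)*(M + 16))/6 = 5*((-5 + g)*(16 + M))/6 = 5*(-5 + g)*(16 + M)/6)
(-8 + a(h(-4), 12))*53 = (-8 + (-200/3 - 25/6*12 + 40*(10 + 2/(-4))/3 + (⅚)*12*(10 + 2/(-4))))*53 = (-8 + (-200/3 - 50 + 40*(10 + 2*(-¼))/3 + (⅚)*12*(10 + 2*(-¼))))*53 = (-8 + (-200/3 - 50 + 40*(10 - ½)/3 + (⅚)*12*(10 - ½)))*53 = (-8 + (-200/3 - 50 + (40/3)*(19/2) + (⅚)*12*(19/2)))*53 = (-8 + (-200/3 - 50 + 380/3 + 95))*53 = (-8 + 105)*53 = 97*53 = 5141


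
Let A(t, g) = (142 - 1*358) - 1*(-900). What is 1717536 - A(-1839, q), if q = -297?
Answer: 1716852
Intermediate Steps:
A(t, g) = 684 (A(t, g) = (142 - 358) + 900 = -216 + 900 = 684)
1717536 - A(-1839, q) = 1717536 - 1*684 = 1717536 - 684 = 1716852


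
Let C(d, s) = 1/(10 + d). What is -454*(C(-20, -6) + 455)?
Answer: -1032623/5 ≈ -2.0652e+5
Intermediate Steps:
-454*(C(-20, -6) + 455) = -454*(1/(10 - 20) + 455) = -454*(1/(-10) + 455) = -454*(-1/10 + 455) = -454*4549/10 = -1032623/5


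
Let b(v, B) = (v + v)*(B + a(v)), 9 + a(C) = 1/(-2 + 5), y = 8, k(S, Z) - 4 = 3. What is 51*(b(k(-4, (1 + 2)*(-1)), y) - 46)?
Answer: -2822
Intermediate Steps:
k(S, Z) = 7 (k(S, Z) = 4 + 3 = 7)
a(C) = -26/3 (a(C) = -9 + 1/(-2 + 5) = -9 + 1/3 = -9 + ⅓ = -26/3)
b(v, B) = 2*v*(-26/3 + B) (b(v, B) = (v + v)*(B - 26/3) = (2*v)*(-26/3 + B) = 2*v*(-26/3 + B))
51*(b(k(-4, (1 + 2)*(-1)), y) - 46) = 51*((⅔)*7*(-26 + 3*8) - 46) = 51*((⅔)*7*(-26 + 24) - 46) = 51*((⅔)*7*(-2) - 46) = 51*(-28/3 - 46) = 51*(-166/3) = -2822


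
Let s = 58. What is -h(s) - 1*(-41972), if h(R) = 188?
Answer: 41784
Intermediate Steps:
-h(s) - 1*(-41972) = -1*188 - 1*(-41972) = -188 + 41972 = 41784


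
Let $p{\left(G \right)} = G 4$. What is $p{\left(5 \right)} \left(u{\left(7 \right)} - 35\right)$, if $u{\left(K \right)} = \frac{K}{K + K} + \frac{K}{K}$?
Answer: $-670$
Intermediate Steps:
$p{\left(G \right)} = 4 G$
$u{\left(K \right)} = \frac{3}{2}$ ($u{\left(K \right)} = \frac{K}{2 K} + 1 = K \frac{1}{2 K} + 1 = \frac{1}{2} + 1 = \frac{3}{2}$)
$p{\left(5 \right)} \left(u{\left(7 \right)} - 35\right) = 4 \cdot 5 \left(\frac{3}{2} - 35\right) = 20 \left(- \frac{67}{2}\right) = -670$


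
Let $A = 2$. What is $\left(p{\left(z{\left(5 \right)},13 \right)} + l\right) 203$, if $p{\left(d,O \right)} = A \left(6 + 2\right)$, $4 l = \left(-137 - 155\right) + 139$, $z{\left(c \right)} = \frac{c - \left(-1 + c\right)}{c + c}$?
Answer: $- \frac{18067}{4} \approx -4516.8$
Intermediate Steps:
$z{\left(c \right)} = \frac{1}{2 c}$ ($z{\left(c \right)} = 1 \frac{1}{2 c} = \frac{1}{2 c}$)
$l = - \frac{153}{4}$ ($l = \frac{\left(-137 - 155\right) + 139}{4} = \frac{-292 + 139}{4} = \frac{1}{4} \left(-153\right) = - \frac{153}{4} \approx -38.25$)
$p{\left(d,O \right)} = 16$ ($p{\left(d,O \right)} = 2 \left(6 + 2\right) = 2 \cdot 8 = 16$)
$\left(p{\left(z{\left(5 \right)},13 \right)} + l\right) 203 = \left(16 - \frac{153}{4}\right) 203 = \left(- \frac{89}{4}\right) 203 = - \frac{18067}{4}$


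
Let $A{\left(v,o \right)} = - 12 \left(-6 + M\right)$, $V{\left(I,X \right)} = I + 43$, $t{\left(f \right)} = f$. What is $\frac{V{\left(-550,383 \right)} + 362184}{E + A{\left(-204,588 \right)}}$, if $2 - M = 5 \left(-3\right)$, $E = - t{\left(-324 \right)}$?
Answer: $\frac{120559}{64} \approx 1883.7$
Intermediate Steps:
$V{\left(I,X \right)} = 43 + I$
$E = 324$ ($E = \left(-1\right) \left(-324\right) = 324$)
$M = 17$ ($M = 2 - 5 \left(-3\right) = 2 - -15 = 2 + 15 = 17$)
$A{\left(v,o \right)} = -132$ ($A{\left(v,o \right)} = - 12 \left(-6 + 17\right) = \left(-12\right) 11 = -132$)
$\frac{V{\left(-550,383 \right)} + 362184}{E + A{\left(-204,588 \right)}} = \frac{\left(43 - 550\right) + 362184}{324 - 132} = \frac{-507 + 362184}{192} = 361677 \cdot \frac{1}{192} = \frac{120559}{64}$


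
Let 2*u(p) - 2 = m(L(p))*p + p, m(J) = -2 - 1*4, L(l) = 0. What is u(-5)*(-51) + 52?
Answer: -1273/2 ≈ -636.50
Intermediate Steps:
m(J) = -6 (m(J) = -2 - 4 = -6)
u(p) = 1 - 5*p/2 (u(p) = 1 + (-6*p + p)/2 = 1 + (-5*p)/2 = 1 - 5*p/2)
u(-5)*(-51) + 52 = (1 - 5/2*(-5))*(-51) + 52 = (1 + 25/2)*(-51) + 52 = (27/2)*(-51) + 52 = -1377/2 + 52 = -1273/2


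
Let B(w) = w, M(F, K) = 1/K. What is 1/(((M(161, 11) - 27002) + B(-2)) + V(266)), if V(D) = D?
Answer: -11/294117 ≈ -3.7400e-5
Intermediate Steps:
1/(((M(161, 11) - 27002) + B(-2)) + V(266)) = 1/(((1/11 - 27002) - 2) + 266) = 1/((-297021/11 - 2) + 266) = 1/(-297043/11 + 266) = 1/(-294117/11) = -11/294117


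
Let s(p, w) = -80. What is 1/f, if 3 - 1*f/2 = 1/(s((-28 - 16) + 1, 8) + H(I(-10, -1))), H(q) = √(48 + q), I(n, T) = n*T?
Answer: 9553/57559 - √58/115118 ≈ 0.16590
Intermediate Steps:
I(n, T) = T*n
f = 6 - 2/(-80 + √58) (f = 6 - 2/(-80 + √(48 - 1*(-10))) = 6 - 2/(-80 + √(48 + 10)) = 6 - 2/(-80 + √58) ≈ 6.0276)
1/f = 1/(19106/3171 + √58/3171)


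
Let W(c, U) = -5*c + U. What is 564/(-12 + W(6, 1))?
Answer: -564/41 ≈ -13.756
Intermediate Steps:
W(c, U) = U - 5*c
564/(-12 + W(6, 1)) = 564/(-12 + (1 - 5*6)) = 564/(-12 + (1 - 30)) = 564/(-12 - 29) = 564/(-41) = 564*(-1/41) = -564/41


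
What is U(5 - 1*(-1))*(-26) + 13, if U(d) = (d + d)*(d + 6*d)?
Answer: -13091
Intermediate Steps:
U(d) = 14*d**2 (U(d) = (2*d)*(7*d) = 14*d**2)
U(5 - 1*(-1))*(-26) + 13 = (14*(5 - 1*(-1))**2)*(-26) + 13 = (14*(5 + 1)**2)*(-26) + 13 = (14*6**2)*(-26) + 13 = (14*36)*(-26) + 13 = 504*(-26) + 13 = -13104 + 13 = -13091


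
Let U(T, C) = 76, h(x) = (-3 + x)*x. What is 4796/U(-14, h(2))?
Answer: 1199/19 ≈ 63.105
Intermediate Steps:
h(x) = x*(-3 + x)
4796/U(-14, h(2)) = 4796/76 = 4796*(1/76) = 1199/19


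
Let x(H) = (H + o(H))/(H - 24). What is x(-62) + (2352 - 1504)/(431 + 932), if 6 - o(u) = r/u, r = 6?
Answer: 4622847/3633758 ≈ 1.2722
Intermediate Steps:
o(u) = 6 - 6/u
x(H) = (6 + H - 6/H)/(-24 + H) (x(H) = (H + (6 - 6/H))/(H - 24) = (6 + H - 6/H)/(-24 + H))
x(-62) + (2352 - 1504)/(431 + 932) = (-6 - 62*(6 - 62))/((-62)*(-24 - 62)) + (2352 - 1504)/(431 + 932) = -1/62*(-6 - 62*(-56))/(-86) + 848/1363 = -1/62*(-1/86)*(-6 + 3472) + 848*(1/1363) = -1/62*(-1/86)*3466 + 848/1363 = 1733/2666 + 848/1363 = 4622847/3633758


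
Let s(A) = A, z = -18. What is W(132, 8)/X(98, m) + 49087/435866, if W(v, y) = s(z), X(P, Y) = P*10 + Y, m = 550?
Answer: 3736529/37048610 ≈ 0.10085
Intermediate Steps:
X(P, Y) = Y + 10*P (X(P, Y) = 10*P + Y = Y + 10*P)
W(v, y) = -18
W(132, 8)/X(98, m) + 49087/435866 = -18/(550 + 10*98) + 49087/435866 = -18/(550 + 980) + 49087*(1/435866) = -18/1530 + 49087/435866 = -18*1/1530 + 49087/435866 = -1/85 + 49087/435866 = 3736529/37048610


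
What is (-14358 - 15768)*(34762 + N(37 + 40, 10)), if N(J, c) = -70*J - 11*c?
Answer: -881547012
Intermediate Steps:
(-14358 - 15768)*(34762 + N(37 + 40, 10)) = (-14358 - 15768)*(34762 + (-70*(37 + 40) - 11*10)) = -30126*(34762 + (-70*77 - 110)) = -30126*(34762 + (-5390 - 110)) = -30126*(34762 - 5500) = -30126*29262 = -881547012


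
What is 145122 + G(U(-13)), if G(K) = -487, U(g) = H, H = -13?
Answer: 144635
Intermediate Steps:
U(g) = -13
145122 + G(U(-13)) = 145122 - 487 = 144635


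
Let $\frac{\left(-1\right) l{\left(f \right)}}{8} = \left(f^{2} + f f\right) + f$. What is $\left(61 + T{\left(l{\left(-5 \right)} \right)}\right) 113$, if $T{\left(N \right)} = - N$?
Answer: $47573$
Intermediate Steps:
$l{\left(f \right)} = - 16 f^{2} - 8 f$ ($l{\left(f \right)} = - 8 \left(\left(f^{2} + f f\right) + f\right) = - 8 \left(\left(f^{2} + f^{2}\right) + f\right) = - 8 \left(2 f^{2} + f\right) = - 8 \left(f + 2 f^{2}\right) = - 16 f^{2} - 8 f$)
$\left(61 + T{\left(l{\left(-5 \right)} \right)}\right) 113 = \left(61 - \left(-8\right) \left(-5\right) \left(1 + 2 \left(-5\right)\right)\right) 113 = \left(61 - \left(-8\right) \left(-5\right) \left(1 - 10\right)\right) 113 = \left(61 - \left(-8\right) \left(-5\right) \left(-9\right)\right) 113 = \left(61 - -360\right) 113 = \left(61 + 360\right) 113 = 421 \cdot 113 = 47573$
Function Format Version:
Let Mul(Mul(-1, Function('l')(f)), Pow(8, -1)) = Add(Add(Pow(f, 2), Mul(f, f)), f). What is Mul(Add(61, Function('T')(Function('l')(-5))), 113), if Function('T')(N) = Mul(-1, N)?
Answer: 47573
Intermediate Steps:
Function('l')(f) = Add(Mul(-16, Pow(f, 2)), Mul(-8, f)) (Function('l')(f) = Mul(-8, Add(Add(Pow(f, 2), Mul(f, f)), f)) = Mul(-8, Add(Add(Pow(f, 2), Pow(f, 2)), f)) = Mul(-8, Add(Mul(2, Pow(f, 2)), f)) = Mul(-8, Add(f, Mul(2, Pow(f, 2)))) = Add(Mul(-16, Pow(f, 2)), Mul(-8, f)))
Mul(Add(61, Function('T')(Function('l')(-5))), 113) = Mul(Add(61, Mul(-1, Mul(-8, -5, Add(1, Mul(2, -5))))), 113) = Mul(Add(61, Mul(-1, Mul(-8, -5, Add(1, -10)))), 113) = Mul(Add(61, Mul(-1, Mul(-8, -5, -9))), 113) = Mul(Add(61, Mul(-1, -360)), 113) = Mul(Add(61, 360), 113) = Mul(421, 113) = 47573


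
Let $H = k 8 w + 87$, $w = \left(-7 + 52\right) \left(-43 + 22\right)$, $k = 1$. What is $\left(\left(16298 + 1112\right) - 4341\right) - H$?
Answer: $20542$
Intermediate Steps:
$w = -945$ ($w = 45 \left(-21\right) = -945$)
$H = -7473$ ($H = 1 \cdot 8 \left(-945\right) + 87 = 8 \left(-945\right) + 87 = -7560 + 87 = -7473$)
$\left(\left(16298 + 1112\right) - 4341\right) - H = \left(\left(16298 + 1112\right) - 4341\right) - -7473 = \left(17410 - 4341\right) + 7473 = 13069 + 7473 = 20542$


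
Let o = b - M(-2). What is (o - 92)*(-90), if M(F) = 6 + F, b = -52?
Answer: 13320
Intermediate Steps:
o = -56 (o = -52 - (6 - 2) = -52 - 1*4 = -52 - 4 = -56)
(o - 92)*(-90) = (-56 - 92)*(-90) = -148*(-90) = 13320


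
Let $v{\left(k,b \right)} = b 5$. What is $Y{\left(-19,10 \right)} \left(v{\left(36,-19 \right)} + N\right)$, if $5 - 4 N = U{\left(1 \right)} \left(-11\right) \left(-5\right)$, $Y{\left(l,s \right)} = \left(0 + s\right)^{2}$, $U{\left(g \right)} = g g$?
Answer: $-10750$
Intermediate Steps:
$v{\left(k,b \right)} = 5 b$
$U{\left(g \right)} = g^{2}$
$Y{\left(l,s \right)} = s^{2}$
$N = - \frac{25}{2}$ ($N = \frac{5}{4} - \frac{1^{2} \left(-11\right) \left(-5\right)}{4} = \frac{5}{4} - \frac{1 \left(-11\right) \left(-5\right)}{4} = \frac{5}{4} - \frac{\left(-11\right) \left(-5\right)}{4} = \frac{5}{4} - \frac{55}{4} = - \frac{25}{2} \approx -12.5$)
$Y{\left(-19,10 \right)} \left(v{\left(36,-19 \right)} + N\right) = 10^{2} \left(5 \left(-19\right) - \frac{25}{2}\right) = 100 \left(-95 - \frac{25}{2}\right) = 100 \left(- \frac{215}{2}\right) = -10750$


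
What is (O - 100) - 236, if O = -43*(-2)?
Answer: -250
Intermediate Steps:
O = 86
(O - 100) - 236 = (86 - 100) - 236 = -14 - 236 = -250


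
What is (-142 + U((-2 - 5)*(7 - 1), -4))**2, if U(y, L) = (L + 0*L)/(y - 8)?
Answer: 12588304/625 ≈ 20141.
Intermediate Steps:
U(y, L) = L/(-8 + y) (U(y, L) = (L + 0)/(-8 + y) = L/(-8 + y))
(-142 + U((-2 - 5)*(7 - 1), -4))**2 = (-142 - 4/(-8 + (-2 - 5)*(7 - 1)))**2 = (-142 - 4/(-8 - 7*6))**2 = (-142 - 4/(-8 - 42))**2 = (-142 - 4/(-50))**2 = (-142 - 4*(-1/50))**2 = (-142 + 2/25)**2 = (-3548/25)**2 = 12588304/625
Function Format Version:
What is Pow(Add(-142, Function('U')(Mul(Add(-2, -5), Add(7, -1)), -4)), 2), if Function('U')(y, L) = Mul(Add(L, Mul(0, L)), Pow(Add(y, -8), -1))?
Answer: Rational(12588304, 625) ≈ 20141.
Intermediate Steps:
Function('U')(y, L) = Mul(L, Pow(Add(-8, y), -1)) (Function('U')(y, L) = Mul(Add(L, 0), Pow(Add(-8, y), -1)) = Mul(L, Pow(Add(-8, y), -1)))
Pow(Add(-142, Function('U')(Mul(Add(-2, -5), Add(7, -1)), -4)), 2) = Pow(Add(-142, Mul(-4, Pow(Add(-8, Mul(Add(-2, -5), Add(7, -1))), -1))), 2) = Pow(Add(-142, Mul(-4, Pow(Add(-8, Mul(-7, 6)), -1))), 2) = Pow(Add(-142, Mul(-4, Pow(Add(-8, -42), -1))), 2) = Pow(Add(-142, Mul(-4, Pow(-50, -1))), 2) = Pow(Add(-142, Mul(-4, Rational(-1, 50))), 2) = Pow(Add(-142, Rational(2, 25)), 2) = Pow(Rational(-3548, 25), 2) = Rational(12588304, 625)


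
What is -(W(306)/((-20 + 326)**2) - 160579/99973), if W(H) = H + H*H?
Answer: 18445463/30591738 ≈ 0.60296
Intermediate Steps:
W(H) = H + H**2
-(W(306)/((-20 + 326)**2) - 160579/99973) = -((306*(1 + 306))/((-20 + 326)**2) - 160579/99973) = -((306*307)/(306**2) - 160579*1/99973) = -(93942/93636 - 160579/99973) = -(93942*(1/93636) - 160579/99973) = -(307/306 - 160579/99973) = -1*(-18445463/30591738) = 18445463/30591738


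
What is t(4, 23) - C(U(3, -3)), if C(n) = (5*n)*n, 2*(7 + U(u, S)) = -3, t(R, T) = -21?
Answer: -1529/4 ≈ -382.25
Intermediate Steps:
U(u, S) = -17/2 (U(u, S) = -7 + (½)*(-3) = -7 - 3/2 = -17/2)
C(n) = 5*n²
t(4, 23) - C(U(3, -3)) = -21 - 5*(-17/2)² = -21 - 5*289/4 = -21 - 1*1445/4 = -21 - 1445/4 = -1529/4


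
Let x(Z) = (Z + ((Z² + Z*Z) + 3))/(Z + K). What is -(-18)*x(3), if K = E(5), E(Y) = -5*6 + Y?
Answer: -216/11 ≈ -19.636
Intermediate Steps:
E(Y) = -30 + Y
K = -25 (K = -30 + 5 = -25)
x(Z) = (3 + Z + 2*Z²)/(-25 + Z) (x(Z) = (Z + ((Z² + Z*Z) + 3))/(Z - 25) = (Z + ((Z² + Z²) + 3))/(-25 + Z) = (Z + (2*Z² + 3))/(-25 + Z) = (Z + (3 + 2*Z²))/(-25 + Z) = (3 + Z + 2*Z²)/(-25 + Z))
-(-18)*x(3) = -(-18)*(3 + 3 + 2*3²)/(-25 + 3) = -(-18)*(3 + 3 + 2*9)/(-22) = -(-18)*(-(3 + 3 + 18)/22) = -(-18)*(-1/22*24) = -(-18)*(-12)/11 = -1*216/11 = -216/11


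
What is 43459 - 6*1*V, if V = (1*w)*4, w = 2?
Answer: 43411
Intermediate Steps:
V = 8 (V = (1*2)*4 = 2*4 = 8)
43459 - 6*1*V = 43459 - 6*1*8 = 43459 - 6*8 = 43459 - 1*48 = 43459 - 48 = 43411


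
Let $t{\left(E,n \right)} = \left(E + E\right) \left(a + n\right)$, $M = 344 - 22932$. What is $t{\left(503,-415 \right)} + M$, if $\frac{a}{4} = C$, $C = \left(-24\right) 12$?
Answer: $-1598990$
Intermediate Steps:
$M = -22588$ ($M = 344 - 22932 = -22588$)
$C = -288$
$a = -1152$ ($a = 4 \left(-288\right) = -1152$)
$t{\left(E,n \right)} = 2 E \left(-1152 + n\right)$ ($t{\left(E,n \right)} = \left(E + E\right) \left(-1152 + n\right) = 2 E \left(-1152 + n\right)$)
$t{\left(503,-415 \right)} + M = 2 \cdot 503 \left(-1152 - 415\right) - 22588 = 2 \cdot 503 \left(-1567\right) - 22588 = -1576402 - 22588 = -1598990$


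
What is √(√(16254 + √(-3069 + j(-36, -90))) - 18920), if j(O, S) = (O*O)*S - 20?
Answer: √(-18920 + √(16254 + I*√119729)) ≈ 0.0049 + 137.09*I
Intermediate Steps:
j(O, S) = -20 + S*O² (j(O, S) = O²*S - 20 = S*O² - 20 = -20 + S*O²)
√(√(16254 + √(-3069 + j(-36, -90))) - 18920) = √(√(16254 + √(-3069 + (-20 - 90*(-36)²))) - 18920) = √(√(16254 + √(-3069 + (-20 - 90*1296))) - 18920) = √(√(16254 + √(-3069 + (-20 - 116640))) - 18920) = √(√(16254 + √(-3069 - 116660)) - 18920) = √(√(16254 + √(-119729)) - 18920) = √(√(16254 + I*√119729) - 18920) = √(-18920 + √(16254 + I*√119729))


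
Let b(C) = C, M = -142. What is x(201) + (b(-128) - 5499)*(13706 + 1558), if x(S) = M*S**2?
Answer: -91627470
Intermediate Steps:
x(S) = -142*S**2
x(201) + (b(-128) - 5499)*(13706 + 1558) = -142*201**2 + (-128 - 5499)*(13706 + 1558) = -142*40401 - 5627*15264 = -5736942 - 85890528 = -91627470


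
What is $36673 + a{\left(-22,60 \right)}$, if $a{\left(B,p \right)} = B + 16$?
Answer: $36667$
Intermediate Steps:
$a{\left(B,p \right)} = 16 + B$
$36673 + a{\left(-22,60 \right)} = 36673 + \left(16 - 22\right) = 36673 - 6 = 36667$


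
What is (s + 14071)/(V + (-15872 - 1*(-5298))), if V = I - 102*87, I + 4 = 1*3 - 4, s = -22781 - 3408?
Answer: 12118/19453 ≈ 0.62294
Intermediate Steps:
s = -26189
I = -5 (I = -4 + (1*3 - 4) = -4 + (3 - 4) = -4 - 1 = -5)
V = -8879 (V = -5 - 102*87 = -5 - 8874 = -8879)
(s + 14071)/(V + (-15872 - 1*(-5298))) = (-26189 + 14071)/(-8879 + (-15872 - 1*(-5298))) = -12118/(-8879 + (-15872 + 5298)) = -12118/(-8879 - 10574) = -12118/(-19453) = -12118*(-1/19453) = 12118/19453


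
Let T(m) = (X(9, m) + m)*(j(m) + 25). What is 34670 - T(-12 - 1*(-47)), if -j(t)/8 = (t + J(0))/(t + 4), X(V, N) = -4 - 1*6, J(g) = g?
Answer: 1334755/39 ≈ 34225.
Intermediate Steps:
X(V, N) = -10 (X(V, N) = -4 - 6 = -10)
j(t) = -8*t/(4 + t) (j(t) = -8*(t + 0)/(t + 4) = -8*t/(4 + t))
T(m) = (-10 + m)*(25 - 8*m/(4 + m)) (T(m) = (-10 + m)*(-8*m/(4 + m) + 25) = (-10 + m)*(25 - 8*m/(4 + m)))
34670 - T(-12 - 1*(-47)) = 34670 - (-1000 - 70*(-12 - 1*(-47)) + 17*(-12 - 1*(-47))**2)/(4 + (-12 - 1*(-47))) = 34670 - (-1000 - 70*(-12 + 47) + 17*(-12 + 47)**2)/(4 + (-12 + 47)) = 34670 - (-1000 - 70*35 + 17*35**2)/(4 + 35) = 34670 - (-1000 - 2450 + 17*1225)/39 = 34670 - (-1000 - 2450 + 20825)/39 = 34670 - 17375/39 = 1334755/39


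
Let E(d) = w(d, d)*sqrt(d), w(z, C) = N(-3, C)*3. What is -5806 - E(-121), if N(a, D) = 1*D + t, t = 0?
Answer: -5806 + 3993*I ≈ -5806.0 + 3993.0*I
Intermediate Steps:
N(a, D) = D (N(a, D) = 1*D + 0 = D + 0 = D)
w(z, C) = 3*C (w(z, C) = C*3 = 3*C)
E(d) = 3*d**(3/2) (E(d) = (3*d)*sqrt(d) = 3*d**(3/2))
-5806 - E(-121) = -5806 - 3*(-121)**(3/2) = -5806 - 3*(-1331*I) = -5806 - (-3993)*I = -5806 + 3993*I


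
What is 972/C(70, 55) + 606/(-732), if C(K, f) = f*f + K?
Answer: -194011/377590 ≈ -0.51381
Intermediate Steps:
C(K, f) = K + f² (C(K, f) = f² + K = K + f²)
972/C(70, 55) + 606/(-732) = 972/(70 + 55²) + 606/(-732) = 972/(70 + 3025) + 606*(-1/732) = 972/3095 - 101/122 = -194011/377590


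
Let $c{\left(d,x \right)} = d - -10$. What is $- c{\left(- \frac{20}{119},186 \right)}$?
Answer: $- \frac{1170}{119} \approx -9.8319$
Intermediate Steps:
$c{\left(d,x \right)} = 10 + d$ ($c{\left(d,x \right)} = d + 10 = 10 + d$)
$- c{\left(- \frac{20}{119},186 \right)} = - (10 - \frac{20}{119}) = \left(-1\right) \frac{1170}{119} = - \frac{1170}{119}$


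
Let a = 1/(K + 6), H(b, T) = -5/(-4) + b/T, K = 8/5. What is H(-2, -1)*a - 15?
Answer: -2215/152 ≈ -14.572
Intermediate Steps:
K = 8/5 (K = 8*(⅕) = 8/5 ≈ 1.6000)
H(b, T) = 5/4 + b/T (H(b, T) = -5*(-¼) + b/T = 5/4 + b/T)
a = 5/38 (a = 1/(8/5 + 6) = 1/(38/5) = 5/38 ≈ 0.13158)
H(-2, -1)*a - 15 = (5/4 - 2/(-1))*(5/38) - 15 = (5/4 - 2*(-1))*(5/38) - 15 = (5/4 + 2)*(5/38) - 15 = (13/4)*(5/38) - 15 = 65/152 - 15 = -2215/152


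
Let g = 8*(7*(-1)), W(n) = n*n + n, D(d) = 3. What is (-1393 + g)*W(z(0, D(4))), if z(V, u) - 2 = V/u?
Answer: -8694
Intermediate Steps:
z(V, u) = 2 + V/u
W(n) = n + n**2 (W(n) = n**2 + n = n + n**2)
g = -56 (g = 8*(-7) = -56)
(-1393 + g)*W(z(0, D(4))) = (-1393 - 56)*((2 + 0/3)*(1 + (2 + 0/3))) = -1449*(2 + 0*(1/3))*(1 + (2 + 0*(1/3))) = -1449*(2 + 0)*(1 + (2 + 0)) = -2898*(1 + 2) = -2898*3 = -1449*6 = -8694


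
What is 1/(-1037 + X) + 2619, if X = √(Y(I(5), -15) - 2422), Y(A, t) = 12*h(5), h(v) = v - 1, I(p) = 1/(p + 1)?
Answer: 2822607880/1077743 - I*√2374/1077743 ≈ 2619.0 - 4.5209e-5*I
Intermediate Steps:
I(p) = 1/(1 + p)
h(v) = -1 + v
Y(A, t) = 48 (Y(A, t) = 12*(-1 + 5) = 12*4 = 48)
X = I*√2374 (X = √(48 - 2422) = √(-2374) = I*√2374 ≈ 48.724*I)
1/(-1037 + X) + 2619 = 1/(-1037 + I*√2374) + 2619 = 2619 + 1/(-1037 + I*√2374)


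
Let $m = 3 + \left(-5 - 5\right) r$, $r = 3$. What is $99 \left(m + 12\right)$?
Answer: $-1485$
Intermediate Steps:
$m = -27$ ($m = 3 + \left(-5 - 5\right) 3 = 3 - 30 = -27$)
$99 \left(m + 12\right) = 99 \left(-27 + 12\right) = 99 \left(-15\right) = -1485$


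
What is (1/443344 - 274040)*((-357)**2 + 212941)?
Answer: -20677669587033005/221672 ≈ -9.3281e+10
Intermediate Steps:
(1/443344 - 274040)*((-357)**2 + 212941) = (1/443344 - 274040)*(127449 + 212941) = -121493989759/443344*340390 = -20677669587033005/221672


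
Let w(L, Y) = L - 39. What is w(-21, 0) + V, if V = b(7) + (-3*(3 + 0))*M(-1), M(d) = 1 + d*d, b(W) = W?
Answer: -71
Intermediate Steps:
w(L, Y) = -39 + L
M(d) = 1 + d²
V = -11 (V = 7 + (-3*(3 + 0))*(1 + (-1)²) = 7 + (-3*3)*(1 + 1) = 7 - 9*2 = 7 - 18 = -11)
w(-21, 0) + V = (-39 - 21) - 11 = -60 - 11 = -71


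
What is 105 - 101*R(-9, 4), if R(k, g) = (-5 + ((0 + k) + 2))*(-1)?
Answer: -1107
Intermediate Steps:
R(k, g) = 3 - k (R(k, g) = (-5 + (k + 2))*(-1) = (-5 + (2 + k))*(-1) = (-3 + k)*(-1) = 3 - k)
105 - 101*R(-9, 4) = 105 - 101*(3 - 1*(-9)) = 105 - 101*(3 + 9) = 105 - 101*12 = 105 - 1212 = -1107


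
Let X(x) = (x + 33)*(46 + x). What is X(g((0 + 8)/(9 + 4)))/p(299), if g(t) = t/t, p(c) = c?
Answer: 1598/299 ≈ 5.3445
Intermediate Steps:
g(t) = 1
X(x) = (33 + x)*(46 + x)
X(g((0 + 8)/(9 + 4)))/p(299) = (1518 + 1**2 + 79*1)/299 = (1518 + 1 + 79)*(1/299) = 1598*(1/299) = 1598/299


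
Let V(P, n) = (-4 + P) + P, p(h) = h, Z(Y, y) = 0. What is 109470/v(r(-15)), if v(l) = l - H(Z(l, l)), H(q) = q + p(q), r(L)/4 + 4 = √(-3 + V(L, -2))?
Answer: -109470/53 - 54735*I*√37/106 ≈ -2065.5 - 3140.9*I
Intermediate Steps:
V(P, n) = -4 + 2*P
r(L) = -16 + 4*√(-7 + 2*L) (r(L) = -16 + 4*√(-3 + (-4 + 2*L)) = -16 + 4*√(-7 + 2*L))
H(q) = 2*q (H(q) = q + q = 2*q)
v(l) = l (v(l) = l - 2*0 = l - 1*0 = l + 0 = l)
109470/v(r(-15)) = 109470/(-16 + 4*√(-7 + 2*(-15))) = 109470/(-16 + 4*√(-7 - 30)) = 109470/(-16 + 4*√(-37)) = 109470/(-16 + 4*(I*√37)) = 109470/(-16 + 4*I*√37)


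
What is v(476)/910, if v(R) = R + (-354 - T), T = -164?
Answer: 11/35 ≈ 0.31429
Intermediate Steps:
v(R) = -190 + R (v(R) = R + (-354 - 1*(-164)) = R + (-354 + 164) = R - 190 = -190 + R)
v(476)/910 = (-190 + 476)/910 = 286*(1/910) = 11/35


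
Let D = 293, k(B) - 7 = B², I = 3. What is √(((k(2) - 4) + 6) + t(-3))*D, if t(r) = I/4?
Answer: 293*√55/2 ≈ 1086.5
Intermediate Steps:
t(r) = ¾ (t(r) = 3/4 = 3*(¼) = ¾)
k(B) = 7 + B²
√(((k(2) - 4) + 6) + t(-3))*D = √((((7 + 2²) - 4) + 6) + ¾)*293 = √((((7 + 4) - 4) + 6) + ¾)*293 = √(((11 - 4) + 6) + ¾)*293 = √((7 + 6) + ¾)*293 = √(13 + ¾)*293 = √(55/4)*293 = (√55/2)*293 = 293*√55/2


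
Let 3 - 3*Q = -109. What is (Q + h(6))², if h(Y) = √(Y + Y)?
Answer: 12652/9 + 448*√3/3 ≈ 1664.4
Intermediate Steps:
h(Y) = √2*√Y (h(Y) = √(2*Y) = √2*√Y)
Q = 112/3 (Q = 1 - ⅓*(-109) = 1 + 109/3 = 112/3 ≈ 37.333)
(Q + h(6))² = (112/3 + √2*√6)² = (112/3 + 2*√3)²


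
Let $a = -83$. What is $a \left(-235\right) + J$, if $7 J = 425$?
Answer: $\frac{136960}{7} \approx 19566.0$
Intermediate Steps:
$J = \frac{425}{7}$ ($J = \frac{1}{7} \cdot 425 = \frac{425}{7} \approx 60.714$)
$a \left(-235\right) + J = \left(-83\right) \left(-235\right) + \frac{425}{7} = 19505 + \frac{425}{7} = \frac{136960}{7}$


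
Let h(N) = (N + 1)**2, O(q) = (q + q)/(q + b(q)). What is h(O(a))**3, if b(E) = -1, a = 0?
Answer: 1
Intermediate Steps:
O(q) = 2*q/(-1 + q) (O(q) = (q + q)/(q - 1) = (2*q)/(-1 + q) = 2*q/(-1 + q))
h(N) = (1 + N)**2
h(O(a))**3 = ((1 + 2*0/(-1 + 0))**2)**3 = ((1 + 2*0/(-1))**2)**3 = ((1 + 2*0*(-1))**2)**3 = ((1 + 0)**2)**3 = (1**2)**3 = 1**3 = 1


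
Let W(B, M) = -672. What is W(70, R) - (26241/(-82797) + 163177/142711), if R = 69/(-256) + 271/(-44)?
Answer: -2650048786314/3938680889 ≈ -672.83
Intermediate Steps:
R = -18103/2816 (R = 69*(-1/256) + 271*(-1/44) = -69/256 - 271/44 = -18103/2816 ≈ -6.4286)
W(70, R) - (26241/(-82797) + 163177/142711) = -672 - (26241/(-82797) + 163177/142711) = -672 - (26241*(-1/82797) + 163177*(1/142711)) = -672 - (-8747/27599 + 163177/142711) = -672 - 1*3255228906/3938680889 = -672 - 3255228906/3938680889 = -2650048786314/3938680889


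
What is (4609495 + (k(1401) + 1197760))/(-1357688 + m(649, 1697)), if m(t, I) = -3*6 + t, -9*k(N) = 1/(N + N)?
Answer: -146447356589/34222263426 ≈ -4.2793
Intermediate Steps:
k(N) = -1/(18*N) (k(N) = -1/(9*(N + N)) = -1/(2*N)/9 = -1/(18*N))
m(t, I) = -18 + t
(4609495 + (k(1401) + 1197760))/(-1357688 + m(649, 1697)) = (4609495 + (-1/18/1401 + 1197760))/(-1357688 + (-18 + 649)) = (4609495 + (-1/18*1/1401 + 1197760))/(-1357688 + 631) = (4609495 + (-1/25218 + 1197760))/(-1357057) = (4609495 + 30205111679/25218)*(-1/1357057) = (146447356589/25218)*(-1/1357057) = -146447356589/34222263426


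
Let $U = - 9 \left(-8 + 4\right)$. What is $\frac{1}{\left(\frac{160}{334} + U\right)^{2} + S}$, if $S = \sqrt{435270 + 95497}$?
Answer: $\frac{1035029508496}{964506364243089} - \frac{777796321 \sqrt{530767}}{964506364243089} \approx 0.00048561$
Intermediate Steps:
$U = 36$ ($U = \left(-9\right) \left(-4\right) = 36$)
$S = \sqrt{530767} \approx 728.54$
$\frac{1}{\left(\frac{160}{334} + U\right)^{2} + S} = \frac{1}{\left(\frac{160}{334} + 36\right)^{2} + \sqrt{530767}} = \frac{1}{\left(160 \cdot \frac{1}{334} + 36\right)^{2} + \sqrt{530767}} = \frac{1}{\left(\frac{80}{167} + 36\right)^{2} + \sqrt{530767}} = \frac{1}{\left(\frac{6092}{167}\right)^{2} + \sqrt{530767}} = \frac{1}{\frac{37112464}{27889} + \sqrt{530767}}$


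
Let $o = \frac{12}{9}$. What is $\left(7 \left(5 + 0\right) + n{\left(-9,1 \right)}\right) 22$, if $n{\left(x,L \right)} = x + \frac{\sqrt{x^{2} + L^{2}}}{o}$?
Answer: $572 + \frac{33 \sqrt{82}}{2} \approx 721.41$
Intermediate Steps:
$o = \frac{4}{3}$ ($o = 12 \cdot \frac{1}{9} = \frac{4}{3} \approx 1.3333$)
$n{\left(x,L \right)} = x + \frac{3 \sqrt{L^{2} + x^{2}}}{4}$ ($n{\left(x,L \right)} = x + \frac{\sqrt{x^{2} + L^{2}}}{\frac{4}{3}} = x + \sqrt{L^{2} + x^{2}} \cdot \frac{3}{4} = x + \frac{3 \sqrt{L^{2} + x^{2}}}{4}$)
$\left(7 \left(5 + 0\right) + n{\left(-9,1 \right)}\right) 22 = \left(7 \left(5 + 0\right) - \left(9 - \frac{3 \sqrt{1^{2} + \left(-9\right)^{2}}}{4}\right)\right) 22 = \left(7 \cdot 5 - \left(9 - \frac{3 \sqrt{1 + 81}}{4}\right)\right) 22 = \left(35 - \left(9 - \frac{3 \sqrt{82}}{4}\right)\right) 22 = \left(26 + \frac{3 \sqrt{82}}{4}\right) 22 = 572 + \frac{33 \sqrt{82}}{2}$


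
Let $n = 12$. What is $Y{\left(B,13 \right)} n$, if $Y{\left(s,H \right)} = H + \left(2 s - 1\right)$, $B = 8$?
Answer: $336$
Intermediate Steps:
$Y{\left(s,H \right)} = -1 + H + 2 s$ ($Y{\left(s,H \right)} = H + \left(-1 + 2 s\right) = -1 + H + 2 s$)
$Y{\left(B,13 \right)} n = \left(-1 + 13 + 2 \cdot 8\right) 12 = \left(-1 + 13 + 16\right) 12 = 28 \cdot 12 = 336$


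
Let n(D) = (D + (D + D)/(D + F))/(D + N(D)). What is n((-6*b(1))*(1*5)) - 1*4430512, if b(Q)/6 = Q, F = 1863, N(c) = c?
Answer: -14913101707/3366 ≈ -4.4305e+6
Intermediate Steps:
b(Q) = 6*Q
n(D) = (D + 2*D/(1863 + D))/(2*D) (n(D) = (D + (D + D)/(D + 1863))/(D + D) = (D + (2*D)/(1863 + D))/((2*D)) = (D + 2*D/(1863 + D))*(1/(2*D)) = (D + 2*D/(1863 + D))/(2*D))
n((-6*b(1))*(1*5)) - 1*4430512 = (1865 + (-36)*(1*5))/(2*(1863 + (-36)*(1*5))) - 1*4430512 = (1865 - 6*6*5)/(2*(1863 - 6*6*5)) - 4430512 = (1865 - 36*5)/(2*(1863 - 36*5)) - 4430512 = (1865 - 180)/(2*(1863 - 180)) - 4430512 = (1/2)*1685/1683 - 4430512 = (1/2)*(1/1683)*1685 - 4430512 = 1685/3366 - 4430512 = -14913101707/3366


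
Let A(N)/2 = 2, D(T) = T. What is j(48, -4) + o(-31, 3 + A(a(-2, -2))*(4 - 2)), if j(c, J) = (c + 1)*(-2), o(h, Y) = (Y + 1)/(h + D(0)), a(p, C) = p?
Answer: -3050/31 ≈ -98.387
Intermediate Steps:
A(N) = 4 (A(N) = 2*2 = 4)
o(h, Y) = (1 + Y)/h (o(h, Y) = (Y + 1)/(h + 0) = (1 + Y)/h)
j(c, J) = -2 - 2*c (j(c, J) = (1 + c)*(-2) = -2 - 2*c)
j(48, -4) + o(-31, 3 + A(a(-2, -2))*(4 - 2)) = (-2 - 2*48) + (1 + (3 + 4*(4 - 2)))/(-31) = (-2 - 96) - (1 + (3 + 4*2))/31 = -98 - (1 + (3 + 8))/31 = -98 - (1 + 11)/31 = -98 - 1/31*12 = -98 - 12/31 = -3050/31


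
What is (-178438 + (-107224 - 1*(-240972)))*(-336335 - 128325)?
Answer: 20765655400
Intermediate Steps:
(-178438 + (-107224 - 1*(-240972)))*(-336335 - 128325) = (-178438 + (-107224 + 240972))*(-464660) = (-178438 + 133748)*(-464660) = -44690*(-464660) = 20765655400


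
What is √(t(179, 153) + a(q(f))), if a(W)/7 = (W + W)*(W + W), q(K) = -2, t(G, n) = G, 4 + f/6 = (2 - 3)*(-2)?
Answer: √291 ≈ 17.059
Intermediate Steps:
f = -12 (f = -24 + 6*((2 - 3)*(-2)) = -24 + 6*(-1*(-2)) = -24 + 6*2 = -24 + 12 = -12)
a(W) = 28*W² (a(W) = 7*((W + W)*(W + W)) = 7*((2*W)*(2*W)) = 7*(4*W²) = 28*W²)
√(t(179, 153) + a(q(f))) = √(179 + 28*(-2)²) = √(179 + 28*4) = √(179 + 112) = √291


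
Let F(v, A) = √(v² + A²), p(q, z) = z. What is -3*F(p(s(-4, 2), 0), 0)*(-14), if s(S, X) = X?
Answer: 0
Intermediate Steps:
F(v, A) = √(A² + v²)
-3*F(p(s(-4, 2), 0), 0)*(-14) = -3*√(0² + 0²)*(-14) = -3*√(0 + 0)*(-14) = -3*√0*(-14) = -3*0*(-14) = 0*(-14) = 0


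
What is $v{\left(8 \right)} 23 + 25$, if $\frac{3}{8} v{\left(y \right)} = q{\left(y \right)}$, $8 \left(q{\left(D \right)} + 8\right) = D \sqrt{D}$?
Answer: $- \frac{1397}{3} + \frac{368 \sqrt{2}}{3} \approx -292.19$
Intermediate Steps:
$q{\left(D \right)} = -8 + \frac{D^{\frac{3}{2}}}{8}$ ($q{\left(D \right)} = -8 + \frac{D \sqrt{D}}{8} = -8 + \frac{D^{\frac{3}{2}}}{8}$)
$v{\left(y \right)} = - \frac{64}{3} + \frac{y^{\frac{3}{2}}}{3}$ ($v{\left(y \right)} = \frac{8 \left(-8 + \frac{y^{\frac{3}{2}}}{8}\right)}{3} = - \frac{64}{3} + \frac{y^{\frac{3}{2}}}{3}$)
$v{\left(8 \right)} 23 + 25 = \left(- \frac{64}{3} + \frac{8^{\frac{3}{2}}}{3}\right) 23 + 25 = \left(- \frac{64}{3} + \frac{16 \sqrt{2}}{3}\right) 23 + 25 = \left(- \frac{1472}{3} + \frac{368 \sqrt{2}}{3}\right) + 25 = - \frac{1397}{3} + \frac{368 \sqrt{2}}{3}$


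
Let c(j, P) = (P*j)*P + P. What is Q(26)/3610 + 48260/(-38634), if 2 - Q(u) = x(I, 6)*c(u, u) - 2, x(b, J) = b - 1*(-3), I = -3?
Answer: -43516016/34867185 ≈ -1.2481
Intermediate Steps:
c(j, P) = P + j*P² (c(j, P) = j*P² + P = P + j*P²)
x(b, J) = 3 + b (x(b, J) = b + 3 = 3 + b)
Q(u) = 4 (Q(u) = 2 - ((3 - 3)*(u*(1 + u*u)) - 2) = 2 - (0*(u*(1 + u²)) - 2) = 2 - (0 - 2) = 2 - 1*(-2) = 2 + 2 = 4)
Q(26)/3610 + 48260/(-38634) = 4/3610 + 48260/(-38634) = 4*(1/3610) + 48260*(-1/38634) = 2/1805 - 24130/19317 = -43516016/34867185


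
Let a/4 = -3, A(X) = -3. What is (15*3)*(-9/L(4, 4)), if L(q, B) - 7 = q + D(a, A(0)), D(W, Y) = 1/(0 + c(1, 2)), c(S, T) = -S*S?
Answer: -81/2 ≈ -40.500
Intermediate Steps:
c(S, T) = -S²
a = -12 (a = 4*(-3) = -12)
D(W, Y) = -1 (D(W, Y) = 1/(0 - 1*1²) = 1/(0 - 1*1) = 1/(0 - 1) = 1/(-1) = -1)
L(q, B) = 6 + q (L(q, B) = 7 + (q - 1) = 7 + (-1 + q) = 6 + q)
(15*3)*(-9/L(4, 4)) = (15*3)*(-9/(6 + 4)) = 45*(-9/10) = -81/2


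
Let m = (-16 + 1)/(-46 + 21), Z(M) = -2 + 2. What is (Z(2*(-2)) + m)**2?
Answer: 9/25 ≈ 0.36000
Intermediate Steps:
Z(M) = 0
m = 3/5 (m = -15/(-25) = -15*(-1/25) = 3/5 ≈ 0.60000)
(Z(2*(-2)) + m)**2 = (0 + 3/5)**2 = (3/5)**2 = 9/25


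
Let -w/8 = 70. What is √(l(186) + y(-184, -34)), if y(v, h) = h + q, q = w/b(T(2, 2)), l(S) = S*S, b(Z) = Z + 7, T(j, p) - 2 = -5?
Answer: √34422 ≈ 185.53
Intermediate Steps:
T(j, p) = -3 (T(j, p) = 2 - 5 = -3)
b(Z) = 7 + Z
w = -560 (w = -8*70 = -560)
l(S) = S²
q = -140 (q = -560/(7 - 3) = -560/4 = -560*¼ = -140)
y(v, h) = -140 + h (y(v, h) = h - 140 = -140 + h)
√(l(186) + y(-184, -34)) = √(186² + (-140 - 34)) = √(34596 - 174) = √34422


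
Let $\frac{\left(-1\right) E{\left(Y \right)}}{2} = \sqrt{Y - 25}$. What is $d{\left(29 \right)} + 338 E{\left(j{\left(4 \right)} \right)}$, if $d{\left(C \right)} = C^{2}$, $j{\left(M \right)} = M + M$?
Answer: $841 - 676 i \sqrt{17} \approx 841.0 - 2787.2 i$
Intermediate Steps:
$j{\left(M \right)} = 2 M$
$E{\left(Y \right)} = - 2 \sqrt{-25 + Y}$ ($E{\left(Y \right)} = - 2 \sqrt{Y - 25} = - 2 \sqrt{-25 + Y}$)
$d{\left(29 \right)} + 338 E{\left(j{\left(4 \right)} \right)} = 29^{2} + 338 \left(- 2 \sqrt{-25 + 2 \cdot 4}\right) = 841 + 338 \left(- 2 \sqrt{-25 + 8}\right) = 841 + 338 \left(- 2 \sqrt{-17}\right) = 841 + 338 \left(- 2 i \sqrt{17}\right) = 841 - 676 i \sqrt{17}$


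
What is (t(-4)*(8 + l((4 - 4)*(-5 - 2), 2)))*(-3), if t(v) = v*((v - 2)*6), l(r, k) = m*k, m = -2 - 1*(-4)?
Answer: -5184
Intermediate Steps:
m = 2 (m = -2 + 4 = 2)
l(r, k) = 2*k
t(v) = v*(-12 + 6*v) (t(v) = v*((-2 + v)*6) = v*(-12 + 6*v))
(t(-4)*(8 + l((4 - 4)*(-5 - 2), 2)))*(-3) = ((6*(-4)*(-2 - 4))*(8 + 2*2))*(-3) = ((6*(-4)*(-6))*(8 + 4))*(-3) = (144*12)*(-3) = 1728*(-3) = -5184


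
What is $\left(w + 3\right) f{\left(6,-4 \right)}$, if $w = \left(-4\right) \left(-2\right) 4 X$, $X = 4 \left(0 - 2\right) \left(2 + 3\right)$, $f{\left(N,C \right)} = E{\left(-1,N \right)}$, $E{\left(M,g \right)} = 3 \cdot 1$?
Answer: $-3831$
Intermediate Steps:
$E{\left(M,g \right)} = 3$
$f{\left(N,C \right)} = 3$
$X = -40$ ($X = 4 \left(-2\right) 5 = \left(-8\right) 5 = -40$)
$w = -1280$ ($w = \left(-4\right) \left(-2\right) 4 \left(-40\right) = 8 \cdot 4 \left(-40\right) = 32 \left(-40\right) = -1280$)
$\left(w + 3\right) f{\left(6,-4 \right)} = \left(-1280 + 3\right) 3 = \left(-1277\right) 3 = -3831$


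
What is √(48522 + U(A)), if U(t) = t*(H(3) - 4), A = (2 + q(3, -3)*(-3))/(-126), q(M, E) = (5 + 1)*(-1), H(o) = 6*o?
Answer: √436678/3 ≈ 220.27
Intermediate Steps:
q(M, E) = -6 (q(M, E) = 6*(-1) = -6)
A = -10/63 (A = (2 - 6*(-3))/(-126) = (2 + 18)*(-1/126) = 20*(-1/126) = -10/63 ≈ -0.15873)
U(t) = 14*t (U(t) = t*(6*3 - 4) = t*(18 - 4) = t*14 = 14*t)
√(48522 + U(A)) = √(48522 + 14*(-10/63)) = √(48522 - 20/9) = √(436678/9) = √436678/3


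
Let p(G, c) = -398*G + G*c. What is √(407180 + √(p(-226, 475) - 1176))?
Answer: √(407180 + I*√18578) ≈ 638.11 + 0.11*I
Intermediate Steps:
√(407180 + √(p(-226, 475) - 1176)) = √(407180 + √(-226*(-398 + 475) - 1176)) = √(407180 + √(-226*77 - 1176)) = √(407180 + √(-17402 - 1176)) = √(407180 + √(-18578)) = √(407180 + I*√18578)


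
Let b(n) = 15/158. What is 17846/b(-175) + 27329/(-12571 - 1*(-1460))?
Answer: 31328921213/166665 ≈ 1.8798e+5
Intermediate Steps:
b(n) = 15/158 (b(n) = 15*(1/158) = 15/158)
17846/b(-175) + 27329/(-12571 - 1*(-1460)) = 17846/(15/158) + 27329/(-12571 - 1*(-1460)) = 17846*(158/15) + 27329/(-12571 + 1460) = 2819668/15 + 27329/(-11111) = 2819668/15 + 27329*(-1/11111) = 2819668/15 - 27329/11111 = 31328921213/166665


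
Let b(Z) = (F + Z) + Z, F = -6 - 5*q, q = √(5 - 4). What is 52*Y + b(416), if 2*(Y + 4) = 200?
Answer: 5813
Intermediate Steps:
Y = 96 (Y = -4 + (½)*200 = -4 + 100 = 96)
q = 1 (q = √1 = 1)
F = -11 (F = -6 - 5*1 = -6 - 5 = -11)
b(Z) = -11 + 2*Z (b(Z) = (-11 + Z) + Z = -11 + 2*Z)
52*Y + b(416) = 52*96 + (-11 + 2*416) = 4992 + (-11 + 832) = 4992 + 821 = 5813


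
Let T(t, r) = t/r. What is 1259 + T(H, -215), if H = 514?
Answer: 270171/215 ≈ 1256.6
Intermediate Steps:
1259 + T(H, -215) = 1259 + 514/(-215) = 1259 + 514*(-1/215) = 1259 - 514/215 = 270171/215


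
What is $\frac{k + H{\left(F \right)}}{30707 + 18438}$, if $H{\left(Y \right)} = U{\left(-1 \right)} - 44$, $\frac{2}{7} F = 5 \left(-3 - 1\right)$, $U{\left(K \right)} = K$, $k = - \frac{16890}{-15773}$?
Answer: $- \frac{138579}{155032817} \approx -0.00089387$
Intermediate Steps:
$k = \frac{16890}{15773}$ ($k = \left(-16890\right) \left(- \frac{1}{15773}\right) = \frac{16890}{15773} \approx 1.0708$)
$F = -70$ ($F = \frac{7 \cdot 5 \left(-3 - 1\right)}{2} = \frac{7 \cdot 5 \left(-4\right)}{2} = \frac{7}{2} \left(-20\right) = -70$)
$H{\left(Y \right)} = -45$ ($H{\left(Y \right)} = -1 - 44 = -45$)
$\frac{k + H{\left(F \right)}}{30707 + 18438} = \frac{\frac{16890}{15773} - 45}{30707 + 18438} = - \frac{692895}{15773 \cdot 49145} = \left(- \frac{692895}{15773}\right) \frac{1}{49145} = - \frac{138579}{155032817}$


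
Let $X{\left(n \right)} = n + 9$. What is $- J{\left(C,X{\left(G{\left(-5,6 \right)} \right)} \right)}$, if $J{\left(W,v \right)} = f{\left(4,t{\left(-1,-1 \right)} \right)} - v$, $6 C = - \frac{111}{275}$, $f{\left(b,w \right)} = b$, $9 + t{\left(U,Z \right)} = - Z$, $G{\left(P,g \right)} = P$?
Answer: $0$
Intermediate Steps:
$X{\left(n \right)} = 9 + n$
$t{\left(U,Z \right)} = -9 - Z$
$C = - \frac{37}{550}$ ($C = \frac{\left(-111\right) \frac{1}{275}}{6} = \frac{1}{6} \left(- \frac{111}{275}\right) = - \frac{37}{550} \approx -0.067273$)
$J{\left(W,v \right)} = 4 - v$
$- J{\left(C,X{\left(G{\left(-5,6 \right)} \right)} \right)} = - (4 - \left(9 - 5\right)) = - (4 - 4) = \left(-1\right) 0 = 0$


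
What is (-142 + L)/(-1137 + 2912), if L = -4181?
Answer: -4323/1775 ≈ -2.4355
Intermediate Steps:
(-142 + L)/(-1137 + 2912) = (-142 - 4181)/(-1137 + 2912) = -4323/1775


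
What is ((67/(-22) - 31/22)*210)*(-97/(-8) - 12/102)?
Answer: -8401785/748 ≈ -11232.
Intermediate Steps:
((67/(-22) - 31/22)*210)*(-97/(-8) - 12/102) = ((67*(-1/22) - 31*1/22)*210)*(-97*(-⅛) - 12*1/102) = ((-67/22 - 31/22)*210)*(97/8 - 2/17) = -49/11*210*(1633/136) = -10290/11*1633/136 = -8401785/748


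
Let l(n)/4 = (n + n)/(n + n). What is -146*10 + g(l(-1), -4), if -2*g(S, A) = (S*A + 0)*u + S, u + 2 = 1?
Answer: -1470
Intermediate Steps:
u = -1 (u = -2 + 1 = -1)
l(n) = 4 (l(n) = 4*((n + n)/(n + n)) = 4*((2*n)/((2*n))) = 4*((2*n)*(1/(2*n))) = 4*1 = 4)
g(S, A) = -S/2 + A*S/2 (g(S, A) = -((S*A + 0)*(-1) + S)/2 = -((A*S + 0)*(-1) + S)/2 = -((A*S)*(-1) + S)/2 = -(-A*S + S)/2 = -(S - A*S)/2 = -S/2 + A*S/2)
-146*10 + g(l(-1), -4) = -146*10 + (1/2)*4*(-1 - 4) = -1460 + (1/2)*4*(-5) = -1460 - 10 = -1470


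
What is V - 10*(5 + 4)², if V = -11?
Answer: -821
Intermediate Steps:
V - 10*(5 + 4)² = -11 - 10*(5 + 4)² = -11 - 10*9² = -11 - 10*81 = -11 - 810 = -821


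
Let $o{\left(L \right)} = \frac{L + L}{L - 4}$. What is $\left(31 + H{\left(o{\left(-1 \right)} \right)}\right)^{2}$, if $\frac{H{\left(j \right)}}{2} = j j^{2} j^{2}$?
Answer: $\frac{9397169721}{9765625} \approx 962.27$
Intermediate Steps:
$o{\left(L \right)} = \frac{2 L}{-4 + L}$
$H{\left(j \right)} = 2 j^{5}$ ($H{\left(j \right)} = 2 j j^{2} j^{2} = 2 j^{3} j^{2} = 2 j^{5}$)
$\left(31 + H{\left(o{\left(-1 \right)} \right)}\right)^{2} = \left(31 + 2 \left(2 \left(-1\right) \frac{1}{-4 - 1}\right)^{5}\right)^{2} = \left(31 + 2 \left(2 \left(-1\right) \frac{1}{-5}\right)^{5}\right)^{2} = \left(31 + 2 \left(2 \left(-1\right) \left(- \frac{1}{5}\right)\right)^{5}\right)^{2} = \left(31 + 2 \left(\frac{2}{5}\right)^{5}\right)^{2} = \left(31 + 2 \cdot \frac{32}{3125}\right)^{2} = \left(31 + \frac{64}{3125}\right)^{2} = \left(\frac{96939}{3125}\right)^{2} = \frac{9397169721}{9765625}$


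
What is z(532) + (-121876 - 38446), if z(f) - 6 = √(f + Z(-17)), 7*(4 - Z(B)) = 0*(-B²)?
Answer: -160316 + 2*√134 ≈ -1.6029e+5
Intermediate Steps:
Z(B) = 4 (Z(B) = 4 - 0*(-B²) = 4 - ⅐*0 = 4 + 0 = 4)
z(f) = 6 + √(4 + f) (z(f) = 6 + √(f + 4) = 6 + √(4 + f))
z(532) + (-121876 - 38446) = (6 + √(4 + 532)) + (-121876 - 38446) = (6 + √536) - 160322 = (6 + 2*√134) - 160322 = -160316 + 2*√134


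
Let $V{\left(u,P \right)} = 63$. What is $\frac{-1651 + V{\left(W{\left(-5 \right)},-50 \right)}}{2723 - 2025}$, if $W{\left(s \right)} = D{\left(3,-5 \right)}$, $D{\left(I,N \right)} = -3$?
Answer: $- \frac{794}{349} \approx -2.2751$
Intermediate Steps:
$W{\left(s \right)} = -3$
$\frac{-1651 + V{\left(W{\left(-5 \right)},-50 \right)}}{2723 - 2025} = \frac{-1651 + 63}{2723 - 2025} = - \frac{1588}{698} = \left(-1588\right) \frac{1}{698} = - \frac{794}{349}$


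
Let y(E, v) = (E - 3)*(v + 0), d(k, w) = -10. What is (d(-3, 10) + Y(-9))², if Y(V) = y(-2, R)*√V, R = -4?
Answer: -3500 - 1200*I ≈ -3500.0 - 1200.0*I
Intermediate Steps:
y(E, v) = v*(-3 + E) (y(E, v) = (-3 + E)*v = v*(-3 + E))
Y(V) = 20*√V (Y(V) = (-4*(-3 - 2))*√V = (-4*(-5))*√V = 20*√V)
(d(-3, 10) + Y(-9))² = (-10 + 20*√(-9))² = (-10 + 20*(3*I))² = (-10 + 60*I)²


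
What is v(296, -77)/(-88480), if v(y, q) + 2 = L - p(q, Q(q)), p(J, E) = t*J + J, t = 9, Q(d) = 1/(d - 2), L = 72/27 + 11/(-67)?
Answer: -154871/17784480 ≈ -0.0087082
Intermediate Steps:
L = 503/201 (L = 72*(1/27) + 11*(-1/67) = 8/3 - 11/67 = 503/201 ≈ 2.5025)
Q(d) = 1/(-2 + d)
p(J, E) = 10*J (p(J, E) = 9*J + J = 10*J)
v(y, q) = 101/201 - 10*q (v(y, q) = -2 + (503/201 - 10*q) = 101/201 - 10*q)
v(296, -77)/(-88480) = (101/201 - 10*(-77))/(-88480) = (101/201 + 770)*(-1/88480) = (154871/201)*(-1/88480) = -154871/17784480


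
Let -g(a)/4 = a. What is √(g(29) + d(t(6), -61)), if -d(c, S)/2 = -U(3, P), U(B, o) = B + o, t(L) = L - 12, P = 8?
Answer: I*√94 ≈ 9.6954*I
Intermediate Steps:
t(L) = -12 + L
g(a) = -4*a
d(c, S) = 22 (d(c, S) = -(-2)*(3 + 8) = -(-2)*11 = -2*(-11) = 22)
√(g(29) + d(t(6), -61)) = √(-4*29 + 22) = √(-116 + 22) = √(-94) = I*√94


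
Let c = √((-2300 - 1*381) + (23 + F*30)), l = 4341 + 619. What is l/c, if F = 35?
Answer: -1240*I*√402/201 ≈ -123.69*I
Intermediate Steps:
l = 4960
c = 2*I*√402 (c = √((-2300 - 1*381) + (23 + 35*30)) = √((-2300 - 381) + (23 + 1050)) = √(-2681 + 1073) = √(-1608) = 2*I*√402 ≈ 40.1*I)
l/c = 4960/((2*I*√402)) = 4960*(-I*√402/804) = -1240*I*√402/201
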